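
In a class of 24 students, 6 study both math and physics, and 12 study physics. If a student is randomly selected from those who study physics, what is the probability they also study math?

P(A ∩ B) = 6/24 = 1/4
P(B) = 12/24 = 1/2
P(A|B) = P(A ∩ B) / P(B) = (1/4) / (1/2) = 1/2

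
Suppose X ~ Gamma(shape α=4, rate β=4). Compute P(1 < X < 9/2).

P(1 < X < 9/2) = ∫_{1}^{9/2} f(x) dx
where f(x) = \frac{128 x^{3} e^{- 4 x}}{3}
= \frac{-3459 + 71 e^{14}}{3 e^{18}}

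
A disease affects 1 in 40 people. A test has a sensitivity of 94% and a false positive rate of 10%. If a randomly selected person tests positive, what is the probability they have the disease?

Let D = the rare event, + = positive/flagged.
P(D) = 1/40
P(+|D) = 94/100 = 47/50
P(+|D') = 10/100 = 1/10
P(+) = P(+|D)P(D) + P(+|D')P(D')
     = \frac{47}{50} × \frac{1}{40} + \frac{1}{10} × \frac{39}{40}
     = \frac{121}{1000}
P(D|+) = P(+|D)P(D)/P(+) = \frac{47}{242}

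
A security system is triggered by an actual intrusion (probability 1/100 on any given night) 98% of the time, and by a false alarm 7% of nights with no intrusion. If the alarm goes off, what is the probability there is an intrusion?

Let D = the rare event, + = positive/flagged.
P(D) = 1/100
P(+|D) = 98/100 = 49/50
P(+|D') = 7/100
P(+) = P(+|D)P(D) + P(+|D')P(D')
     = \frac{49}{50} × \frac{1}{100} + \frac{7}{100} × \frac{99}{100}
     = \frac{791}{10000}
P(D|+) = P(+|D)P(D)/P(+) = \frac{14}{113}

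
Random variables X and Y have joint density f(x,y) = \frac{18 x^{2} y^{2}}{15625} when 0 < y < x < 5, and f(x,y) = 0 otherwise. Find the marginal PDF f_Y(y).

f_Y(y) = ∫_y^5 \frac{18 x^{2} y^{2}}{15625} dx = \frac{6 y^{2} \left(125 - y^{3}\right)}{15625}
for 0 < y < 5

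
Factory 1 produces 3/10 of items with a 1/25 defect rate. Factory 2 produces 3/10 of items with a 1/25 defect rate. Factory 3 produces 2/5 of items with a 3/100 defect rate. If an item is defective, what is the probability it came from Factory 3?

Using Bayes' theorem:
P(F1) = 3/10, P(D|F1) = 1/25
P(F2) = 3/10, P(D|F2) = 1/25
P(F3) = 2/5, P(D|F3) = 3/100
P(D) = P(D|F1)P(F1) + P(D|F2)P(F2) + P(D|F3)P(F3)
     = \frac{9}{250}
P(F3|D) = P(D|F3)P(F3) / P(D)
= \frac{1}{3}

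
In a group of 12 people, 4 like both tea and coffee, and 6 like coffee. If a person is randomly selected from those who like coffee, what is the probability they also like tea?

P(A ∩ B) = 4/12 = 1/3
P(B) = 6/12 = 1/2
P(A|B) = P(A ∩ B) / P(B) = (1/3) / (1/2) = 2/3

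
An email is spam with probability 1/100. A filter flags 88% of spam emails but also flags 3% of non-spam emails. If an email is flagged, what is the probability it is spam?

Let D = the rare event, + = positive/flagged.
P(D) = 1/100
P(+|D) = 88/100 = 22/25
P(+|D') = 3/100
P(+) = P(+|D)P(D) + P(+|D')P(D')
     = \frac{22}{25} × \frac{1}{100} + \frac{3}{100} × \frac{99}{100}
     = \frac{77}{2000}
P(D|+) = P(+|D)P(D)/P(+) = \frac{8}{35}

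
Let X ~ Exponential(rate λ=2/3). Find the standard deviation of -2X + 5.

For X ~ Exponential(rate λ=2/3):
Var(X) = \frac{9}{4}
SD(X) = √(Var(X)) = √(\frac{9}{4}) = \frac{3}{2}
SD(-2X + 5) = |-2| × SD(X) = 2 × \frac{3}{2} = 3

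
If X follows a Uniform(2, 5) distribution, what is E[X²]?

Using the identity E[X²] = Var(X) + (E[X])²:
E[X] = \frac{7}{2}
Var(X) = \frac{3}{4}
E[X²] = \frac{3}{4} + (\frac{7}{2})²
= 13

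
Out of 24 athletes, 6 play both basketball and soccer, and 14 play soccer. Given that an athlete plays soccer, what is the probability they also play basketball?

P(A ∩ B) = 6/24 = 1/4
P(B) = 14/24 = 7/12
P(A|B) = P(A ∩ B) / P(B) = (1/4) / (7/12) = 3/7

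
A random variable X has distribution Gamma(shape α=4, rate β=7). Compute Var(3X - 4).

For X ~ Gamma(shape α=4, rate β=7):
Var(X) = \frac{4}{49}
Var(3X - 4) = (3)² × Var(X) = 9 × \frac{4}{49} = \frac{36}{49}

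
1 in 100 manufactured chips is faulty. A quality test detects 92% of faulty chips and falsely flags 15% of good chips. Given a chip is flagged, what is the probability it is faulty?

Let D = the rare event, + = positive/flagged.
P(D) = 1/100
P(+|D) = 92/100 = 23/25
P(+|D') = 15/100 = 3/20
P(+) = P(+|D)P(D) + P(+|D')P(D')
     = \frac{23}{25} × \frac{1}{100} + \frac{3}{20} × \frac{99}{100}
     = \frac{1577}{10000}
P(D|+) = P(+|D)P(D)/P(+) = \frac{92}{1577}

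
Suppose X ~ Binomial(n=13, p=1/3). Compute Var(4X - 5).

For X ~ Binomial(n=13, p=1/3):
Var(X) = \frac{26}{9}
Var(4X - 5) = (4)² × Var(X) = 16 × \frac{26}{9} = \frac{416}{9}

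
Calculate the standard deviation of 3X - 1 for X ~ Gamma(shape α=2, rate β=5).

For X ~ Gamma(shape α=2, rate β=5):
Var(X) = \frac{2}{25}
SD(X) = √(Var(X)) = √(\frac{2}{25}) = \frac{\sqrt{2}}{5}
SD(3X - 1) = |3| × SD(X) = 3 × \frac{\sqrt{2}}{5} = \frac{3 \sqrt{2}}{5}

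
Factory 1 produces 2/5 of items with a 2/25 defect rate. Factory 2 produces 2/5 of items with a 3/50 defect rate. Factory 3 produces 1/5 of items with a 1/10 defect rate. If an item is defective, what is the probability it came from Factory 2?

Using Bayes' theorem:
P(F1) = 2/5, P(D|F1) = 2/25
P(F2) = 2/5, P(D|F2) = 3/50
P(F3) = 1/5, P(D|F3) = 1/10
P(D) = P(D|F1)P(F1) + P(D|F2)P(F2) + P(D|F3)P(F3)
     = \frac{19}{250}
P(F2|D) = P(D|F2)P(F2) / P(D)
= \frac{6}{19}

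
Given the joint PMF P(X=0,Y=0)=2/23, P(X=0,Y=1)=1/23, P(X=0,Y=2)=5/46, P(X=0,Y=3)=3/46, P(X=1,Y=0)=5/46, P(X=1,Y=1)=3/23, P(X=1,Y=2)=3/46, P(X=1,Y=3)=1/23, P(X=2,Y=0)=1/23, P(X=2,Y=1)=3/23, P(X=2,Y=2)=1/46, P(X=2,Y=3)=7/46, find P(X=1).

P(X=1) = P(X=1,Y=0) + P(X=1,Y=1) + P(X=1,Y=2) + P(X=1,Y=3)
= 5/46 + 3/23 + 3/46 + 1/23
= 8/23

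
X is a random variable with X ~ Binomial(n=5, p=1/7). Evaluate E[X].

For X ~ Binomial(n=5, p=1/7), the expected value is:
E[X] = \frac{5}{7}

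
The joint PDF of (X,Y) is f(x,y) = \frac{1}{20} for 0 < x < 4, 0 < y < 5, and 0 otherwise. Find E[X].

f_X(x) = ∫_0^5 \frac{1}{20} dy = \frac{1}{4}
E[X] = ∫_0^4 x × (\frac{1}{4}) dx = 2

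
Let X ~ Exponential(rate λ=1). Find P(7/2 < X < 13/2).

P(7/2 < X < 13/2) = ∫_{7/2}^{13/2} f(x) dx
where f(x) = e^{- x}
= - \frac{1 - e^{3}}{e^{\frac{13}{2}}}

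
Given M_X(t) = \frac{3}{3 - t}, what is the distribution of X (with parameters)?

The MGF M(t) = \frac{3}{3 - t} is the standard form for the Exponential distribution.
Comparing with the known MGF formula identifies: Exponential(rate λ=3)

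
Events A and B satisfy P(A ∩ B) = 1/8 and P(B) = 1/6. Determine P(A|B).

P(A|B) = P(A ∩ B) / P(B)
= (1/8) / (1/6)
= 3/4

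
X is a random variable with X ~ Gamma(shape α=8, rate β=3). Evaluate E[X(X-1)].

E[X(X-1)] = E[X² - X] = E[X²] - E[X]
E[X] = \frac{8}{3}
E[X²] = Var(X) + (E[X])² = \frac{8}{9} + (\frac{8}{3})² = 8
E[X(X-1)] = 8 - \frac{8}{3} = \frac{16}{3}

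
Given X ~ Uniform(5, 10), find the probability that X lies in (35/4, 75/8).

P(35/4 < X < 75/8) = ∫_{35/4}^{75/8} f(x) dx
where f(x) = \frac{1}{5}
= \frac{1}{8}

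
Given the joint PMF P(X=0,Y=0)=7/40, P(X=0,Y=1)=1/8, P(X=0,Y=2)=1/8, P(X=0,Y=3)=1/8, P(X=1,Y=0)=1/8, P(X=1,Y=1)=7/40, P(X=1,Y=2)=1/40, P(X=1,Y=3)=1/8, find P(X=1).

P(X=1) = P(X=1,Y=0) + P(X=1,Y=1) + P(X=1,Y=2) + P(X=1,Y=3)
= 1/8 + 7/40 + 1/40 + 1/8
= 9/20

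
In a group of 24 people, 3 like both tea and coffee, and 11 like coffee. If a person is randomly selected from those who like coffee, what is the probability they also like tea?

P(A ∩ B) = 3/24 = 1/8
P(B) = 11/24
P(A|B) = P(A ∩ B) / P(B) = (1/8) / (11/24) = 3/11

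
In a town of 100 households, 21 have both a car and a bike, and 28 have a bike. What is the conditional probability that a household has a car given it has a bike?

P(A ∩ B) = 21/100
P(B) = 28/100 = 7/25
P(A|B) = P(A ∩ B) / P(B) = (21/100) / (7/25) = 3/4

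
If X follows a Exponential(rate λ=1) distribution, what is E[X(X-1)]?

E[X(X-1)] = E[X² - X] = E[X²] - E[X]
E[X] = 1
E[X²] = Var(X) + (E[X])² = 1 + (1)² = 2
E[X(X-1)] = 2 - 1 = 1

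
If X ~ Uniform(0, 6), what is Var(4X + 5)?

For X ~ Uniform(0, 6):
Var(X) = 3
Var(4X + 5) = (4)² × Var(X) = 16 × 3 = 48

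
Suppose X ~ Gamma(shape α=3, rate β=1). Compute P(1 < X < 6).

P(1 < X < 6) = ∫_{1}^{6} f(x) dx
where f(x) = \frac{x^{2} e^{- x}}{2}
= \frac{5 \left(-10 + e^{5}\right)}{2 e^{6}}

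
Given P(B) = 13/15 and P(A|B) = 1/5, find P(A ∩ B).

By definition, P(A|B) = P(A ∩ B) / P(B)
So P(A ∩ B) = P(A|B) × P(B)
= 1/5 × 13/15
= 13/75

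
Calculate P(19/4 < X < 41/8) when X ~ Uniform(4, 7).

P(19/4 < X < 41/8) = ∫_{19/4}^{41/8} f(x) dx
where f(x) = \frac{1}{3}
= \frac{1}{8}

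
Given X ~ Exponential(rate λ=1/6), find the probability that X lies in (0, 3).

P(0 < X < 3) = ∫_{0}^{3} f(x) dx
where f(x) = \frac{e^{- \frac{x}{6}}}{6}
= 1 - e^{- \frac{1}{2}}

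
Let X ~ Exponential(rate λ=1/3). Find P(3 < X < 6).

P(3 < X < 6) = ∫_{3}^{6} f(x) dx
where f(x) = \frac{e^{- \frac{x}{3}}}{3}
= - \frac{1 - e}{e^{2}}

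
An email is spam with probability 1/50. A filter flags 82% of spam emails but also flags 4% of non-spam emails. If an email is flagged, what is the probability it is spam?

Let D = the rare event, + = positive/flagged.
P(D) = 1/50
P(+|D) = 82/100 = 41/50
P(+|D') = 4/100 = 1/25
P(+) = P(+|D)P(D) + P(+|D')P(D')
     = \frac{41}{50} × \frac{1}{50} + \frac{1}{25} × \frac{49}{50}
     = \frac{139}{2500}
P(D|+) = P(+|D)P(D)/P(+) = \frac{41}{139}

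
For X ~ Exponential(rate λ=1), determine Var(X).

For X ~ Exponential(rate λ=1):
Var(X) = 1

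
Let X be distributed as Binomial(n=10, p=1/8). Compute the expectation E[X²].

Using the identity E[X²] = Var(X) + (E[X])²:
E[X] = \frac{5}{4}
Var(X) = \frac{35}{32}
E[X²] = \frac{35}{32} + (\frac{5}{4})²
= \frac{85}{32}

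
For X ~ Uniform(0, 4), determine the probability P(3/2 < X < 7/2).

P(3/2 < X < 7/2) = ∫_{3/2}^{7/2} f(x) dx
where f(x) = \frac{1}{4}
= \frac{1}{2}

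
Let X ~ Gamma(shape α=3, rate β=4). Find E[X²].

Using the identity E[X²] = Var(X) + (E[X])²:
E[X] = \frac{3}{4}
Var(X) = \frac{3}{16}
E[X²] = \frac{3}{16} + (\frac{3}{4})²
= \frac{3}{4}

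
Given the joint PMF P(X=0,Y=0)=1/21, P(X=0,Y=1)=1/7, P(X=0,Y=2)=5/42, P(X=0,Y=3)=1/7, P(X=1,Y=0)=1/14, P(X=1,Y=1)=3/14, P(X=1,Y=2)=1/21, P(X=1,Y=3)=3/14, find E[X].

First find marginal of X:
P(X=0) = 19/42
P(X=1) = 23/42
E[X] = 0 × 19/42 + 1 × 23/42 = 23/42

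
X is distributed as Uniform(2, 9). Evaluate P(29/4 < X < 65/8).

P(29/4 < X < 65/8) = ∫_{29/4}^{65/8} f(x) dx
where f(x) = \frac{1}{7}
= \frac{1}{8}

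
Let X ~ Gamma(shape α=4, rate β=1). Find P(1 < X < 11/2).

P(1 < X < 11/2) = ∫_{1}^{11/2} f(x) dx
where f(x) = \frac{x^{3} e^{- x}}{6}
= - \frac{2369}{48 e^{\frac{11}{2}}} + \frac{8}{3 e}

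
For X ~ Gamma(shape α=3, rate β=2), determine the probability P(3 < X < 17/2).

P(3 < X < 17/2) = ∫_{3}^{17/2} f(x) dx
where f(x) = 4 x^{2} e^{- 2 x}
= \frac{25 \left(-13 + 2 e^{11}\right)}{2 e^{17}}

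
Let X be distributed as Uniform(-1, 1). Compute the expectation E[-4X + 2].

For X ~ Uniform(-1, 1):
E[X] = 0
E[-4X + 2] = -4 × E[X] + 2 = 2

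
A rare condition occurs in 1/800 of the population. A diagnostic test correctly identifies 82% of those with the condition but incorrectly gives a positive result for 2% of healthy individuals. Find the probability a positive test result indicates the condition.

Let D = the rare event, + = positive/flagged.
P(D) = 1/800
P(+|D) = 82/100 = 41/50
P(+|D') = 2/100 = 1/50
P(+) = P(+|D)P(D) + P(+|D')P(D')
     = \frac{41}{50} × \frac{1}{800} + \frac{1}{50} × \frac{799}{800}
     = \frac{21}{1000}
P(D|+) = P(+|D)P(D)/P(+) = \frac{41}{840}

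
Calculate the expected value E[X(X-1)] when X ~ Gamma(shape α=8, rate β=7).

E[X(X-1)] = E[X² - X] = E[X²] - E[X]
E[X] = \frac{8}{7}
E[X²] = Var(X) + (E[X])² = \frac{8}{49} + (\frac{8}{7})² = \frac{72}{49}
E[X(X-1)] = \frac{72}{49} - \frac{8}{7} = \frac{16}{49}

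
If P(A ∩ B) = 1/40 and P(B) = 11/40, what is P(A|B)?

P(A|B) = P(A ∩ B) / P(B)
= (1/40) / (11/40)
= 1/11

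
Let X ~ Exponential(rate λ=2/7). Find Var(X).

For X ~ Exponential(rate λ=2/7):
Var(X) = \frac{49}{4}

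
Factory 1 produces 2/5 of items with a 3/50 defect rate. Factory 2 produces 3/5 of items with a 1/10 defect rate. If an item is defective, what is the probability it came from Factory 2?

Using Bayes' theorem:
P(F1) = 2/5, P(D|F1) = 3/50
P(F2) = 3/5, P(D|F2) = 1/10
P(D) = P(D|F1)P(F1) + P(D|F2)P(F2)
     = \frac{21}{250}
P(F2|D) = P(D|F2)P(F2) / P(D)
= \frac{5}{7}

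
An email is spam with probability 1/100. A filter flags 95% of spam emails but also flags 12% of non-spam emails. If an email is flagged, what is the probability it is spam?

Let D = the rare event, + = positive/flagged.
P(D) = 1/100
P(+|D) = 95/100 = 19/20
P(+|D') = 12/100 = 3/25
P(+) = P(+|D)P(D) + P(+|D')P(D')
     = \frac{19}{20} × \frac{1}{100} + \frac{3}{25} × \frac{99}{100}
     = \frac{1283}{10000}
P(D|+) = P(+|D)P(D)/P(+) = \frac{95}{1283}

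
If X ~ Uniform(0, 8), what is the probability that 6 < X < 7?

P(6 < X < 7) = ∫_{6}^{7} f(x) dx
where f(x) = \frac{1}{8}
= \frac{1}{8}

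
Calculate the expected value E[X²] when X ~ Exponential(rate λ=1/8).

Using the identity E[X²] = Var(X) + (E[X])²:
E[X] = 8
Var(X) = 64
E[X²] = 64 + (8)²
= 128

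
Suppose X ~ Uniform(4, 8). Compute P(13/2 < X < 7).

P(13/2 < X < 7) = ∫_{13/2}^{7} f(x) dx
where f(x) = \frac{1}{4}
= \frac{1}{8}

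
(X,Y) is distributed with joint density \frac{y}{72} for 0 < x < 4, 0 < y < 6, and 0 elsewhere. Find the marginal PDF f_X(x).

f_X(x) = ∫_0^6 f(x,y) dy
= ∫_0^6 \frac{y}{72} dy
= \frac{1}{4} for 0 < x < 4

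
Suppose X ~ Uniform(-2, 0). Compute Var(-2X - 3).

For X ~ Uniform(-2, 0):
Var(X) = \frac{1}{3}
Var(-2X - 3) = (-2)² × Var(X) = 4 × \frac{1}{3} = \frac{4}{3}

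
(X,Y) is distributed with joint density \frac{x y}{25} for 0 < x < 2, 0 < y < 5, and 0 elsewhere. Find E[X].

f_X(x) = ∫_0^5 \frac{x y}{25} dy = \frac{x}{2}
E[X] = ∫_0^2 x × (\frac{x}{2}) dx = \frac{4}{3}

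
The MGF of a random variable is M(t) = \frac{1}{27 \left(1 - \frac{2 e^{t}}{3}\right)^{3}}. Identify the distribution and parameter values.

The MGF M(t) = \frac{1}{27 \left(1 - \frac{2 e^{t}}{3}\right)^{3}} is the standard form for the NegativeBinomial distribution.
Comparing with the known MGF formula identifies: NegBin(r=3, p=1/3), X = failures before r-th success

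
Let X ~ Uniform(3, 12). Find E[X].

For X ~ Uniform(3, 12), the expected value is:
E[X] = \frac{15}{2}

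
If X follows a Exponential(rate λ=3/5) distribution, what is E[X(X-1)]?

E[X(X-1)] = E[X² - X] = E[X²] - E[X]
E[X] = \frac{5}{3}
E[X²] = Var(X) + (E[X])² = \frac{25}{9} + (\frac{5}{3})² = \frac{50}{9}
E[X(X-1)] = \frac{50}{9} - \frac{5}{3} = \frac{35}{9}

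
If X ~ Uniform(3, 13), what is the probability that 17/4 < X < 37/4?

P(17/4 < X < 37/4) = ∫_{17/4}^{37/4} f(x) dx
where f(x) = \frac{1}{10}
= \frac{1}{2}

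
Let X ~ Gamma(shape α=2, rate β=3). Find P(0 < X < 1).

P(0 < X < 1) = ∫_{0}^{1} f(x) dx
where f(x) = 9 x e^{- 3 x}
= 1 - \frac{4}{e^{3}}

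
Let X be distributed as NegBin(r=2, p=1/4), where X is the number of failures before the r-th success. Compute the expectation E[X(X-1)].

E[X(X-1)] = E[X² - X] = E[X²] - E[X]
E[X] = 6
E[X²] = Var(X) + (E[X])² = 24 + (6)² = 60
E[X(X-1)] = 60 - 6 = 54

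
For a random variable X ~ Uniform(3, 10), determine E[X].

For X ~ Uniform(3, 10), the expected value is:
E[X] = \frac{13}{2}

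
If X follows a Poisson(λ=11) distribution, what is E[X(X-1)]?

E[X(X-1)] = E[X² - X] = E[X²] - E[X]
E[X] = 11
E[X²] = Var(X) + (E[X])² = 11 + (11)² = 132
E[X(X-1)] = 132 - 11 = 121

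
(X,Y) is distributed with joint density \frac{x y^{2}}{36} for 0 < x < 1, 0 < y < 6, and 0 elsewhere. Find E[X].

f_X(x) = ∫_0^6 \frac{x y^{2}}{36} dy = 2 x
E[X] = ∫_0^1 x × (2 x) dx = \frac{2}{3}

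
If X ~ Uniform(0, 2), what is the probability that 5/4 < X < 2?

P(5/4 < X < 2) = ∫_{5/4}^{2} f(x) dx
where f(x) = \frac{1}{2}
= \frac{3}{8}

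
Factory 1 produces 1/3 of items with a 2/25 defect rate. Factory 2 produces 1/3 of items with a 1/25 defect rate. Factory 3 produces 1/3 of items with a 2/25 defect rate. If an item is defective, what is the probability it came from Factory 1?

Using Bayes' theorem:
P(F1) = 1/3, P(D|F1) = 2/25
P(F2) = 1/3, P(D|F2) = 1/25
P(F3) = 1/3, P(D|F3) = 2/25
P(D) = P(D|F1)P(F1) + P(D|F2)P(F2) + P(D|F3)P(F3)
     = \frac{1}{15}
P(F1|D) = P(D|F1)P(F1) / P(D)
= \frac{2}{5}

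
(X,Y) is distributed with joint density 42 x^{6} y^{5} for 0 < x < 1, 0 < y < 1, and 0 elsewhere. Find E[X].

E[X] = ∫_0^1 ∫_0^1 x × f(x,y) dy dx
= ∫_0^1 ∫_0^1 x × (42 x^{6} y^{5}) dy dx
= \frac{7}{8}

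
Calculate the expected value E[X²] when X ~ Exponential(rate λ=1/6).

Using the identity E[X²] = Var(X) + (E[X])²:
E[X] = 6
Var(X) = 36
E[X²] = 36 + (6)²
= 72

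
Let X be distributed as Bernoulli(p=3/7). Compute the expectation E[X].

For X ~ Bernoulli(p=3/7), the expected value is:
E[X] = \frac{3}{7}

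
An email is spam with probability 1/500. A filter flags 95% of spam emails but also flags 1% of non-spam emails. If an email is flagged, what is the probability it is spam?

Let D = the rare event, + = positive/flagged.
P(D) = 1/500
P(+|D) = 95/100 = 19/20
P(+|D') = 1/100
P(+) = P(+|D)P(D) + P(+|D')P(D')
     = \frac{19}{20} × \frac{1}{500} + \frac{1}{100} × \frac{499}{500}
     = \frac{297}{25000}
P(D|+) = P(+|D)P(D)/P(+) = \frac{95}{594}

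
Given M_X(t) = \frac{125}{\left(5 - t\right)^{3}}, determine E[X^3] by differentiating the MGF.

To find E[X^3], compute M^(3)(0):
M^(1)(t) = \frac{375}{\left(5 - t\right)^{4}}
M^(2)(t) = \frac{1500}{\left(5 - t\right)^{5}}
M^(3)(t) = \frac{7500}{\left(5 - t\right)^{6}}
M^(3)(0) = \frac{12}{25}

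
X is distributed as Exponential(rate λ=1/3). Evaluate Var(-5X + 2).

For X ~ Exponential(rate λ=1/3):
Var(X) = 9
Var(-5X + 2) = (-5)² × Var(X) = 25 × 9 = 225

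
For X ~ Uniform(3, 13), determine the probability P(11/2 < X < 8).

P(11/2 < X < 8) = ∫_{11/2}^{8} f(x) dx
where f(x) = \frac{1}{10}
= \frac{1}{4}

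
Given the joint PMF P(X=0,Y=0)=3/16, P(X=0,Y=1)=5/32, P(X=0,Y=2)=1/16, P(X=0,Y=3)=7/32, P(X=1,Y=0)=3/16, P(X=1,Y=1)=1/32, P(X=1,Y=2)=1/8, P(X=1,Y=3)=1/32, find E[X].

First find marginal of X:
P(X=0) = 5/8
P(X=1) = 3/8
E[X] = 0 × 5/8 + 1 × 3/8 = 3/8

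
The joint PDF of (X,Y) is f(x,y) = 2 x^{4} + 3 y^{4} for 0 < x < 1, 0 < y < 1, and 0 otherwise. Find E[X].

E[X] = ∫_0^1 ∫_0^1 x × f(x,y) dy dx
= ∫_0^1 ∫_0^1 x × (2 x^{4} + 3 y^{4}) dy dx
= \frac{19}{30}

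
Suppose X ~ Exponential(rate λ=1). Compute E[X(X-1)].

E[X(X-1)] = E[X² - X] = E[X²] - E[X]
E[X] = 1
E[X²] = Var(X) + (E[X])² = 1 + (1)² = 2
E[X(X-1)] = 2 - 1 = 1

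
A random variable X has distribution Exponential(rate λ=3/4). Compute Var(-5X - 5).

For X ~ Exponential(rate λ=3/4):
Var(X) = \frac{16}{9}
Var(-5X - 5) = (-5)² × Var(X) = 25 × \frac{16}{9} = \frac{400}{9}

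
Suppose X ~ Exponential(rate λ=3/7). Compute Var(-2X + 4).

For X ~ Exponential(rate λ=3/7):
Var(X) = \frac{49}{9}
Var(-2X + 4) = (-2)² × Var(X) = 4 × \frac{49}{9} = \frac{196}{9}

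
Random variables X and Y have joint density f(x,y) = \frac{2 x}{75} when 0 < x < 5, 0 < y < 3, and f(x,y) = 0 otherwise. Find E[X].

f_X(x) = ∫_0^3 \frac{2 x}{75} dy = \frac{2 x}{25}
E[X] = ∫_0^5 x × (\frac{2 x}{25}) dx = \frac{10}{3}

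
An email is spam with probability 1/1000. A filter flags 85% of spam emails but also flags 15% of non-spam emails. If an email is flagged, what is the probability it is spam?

Let D = the rare event, + = positive/flagged.
P(D) = 1/1000
P(+|D) = 85/100 = 17/20
P(+|D') = 15/100 = 3/20
P(+) = P(+|D)P(D) + P(+|D')P(D')
     = \frac{17}{20} × \frac{1}{1000} + \frac{3}{20} × \frac{999}{1000}
     = \frac{1507}{10000}
P(D|+) = P(+|D)P(D)/P(+) = \frac{17}{3014}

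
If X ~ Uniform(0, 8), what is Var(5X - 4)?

For X ~ Uniform(0, 8):
Var(X) = \frac{16}{3}
Var(5X - 4) = (5)² × Var(X) = 25 × \frac{16}{3} = \frac{400}{3}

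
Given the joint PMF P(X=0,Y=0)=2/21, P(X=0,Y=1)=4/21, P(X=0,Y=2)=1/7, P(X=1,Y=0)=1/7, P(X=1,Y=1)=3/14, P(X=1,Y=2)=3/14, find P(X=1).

P(X=1) = P(X=1,Y=0) + P(X=1,Y=1) + P(X=1,Y=2)
= 1/7 + 3/14 + 3/14
= 4/7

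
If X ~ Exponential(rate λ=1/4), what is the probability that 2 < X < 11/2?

P(2 < X < 11/2) = ∫_{2}^{11/2} f(x) dx
where f(x) = \frac{e^{- \frac{x}{4}}}{4}
= - \frac{1}{e^{\frac{11}{8}}} + e^{- \frac{1}{2}}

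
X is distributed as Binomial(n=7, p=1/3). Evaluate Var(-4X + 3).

For X ~ Binomial(n=7, p=1/3):
Var(X) = \frac{14}{9}
Var(-4X + 3) = (-4)² × Var(X) = 16 × \frac{14}{9} = \frac{224}{9}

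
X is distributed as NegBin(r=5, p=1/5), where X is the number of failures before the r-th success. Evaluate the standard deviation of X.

For X ~ NegBin(r=5, p=1/5), where X is the number of failures before the r-th success:
Var(X) = 100
SD(X) = √(Var(X)) = √(100) = 10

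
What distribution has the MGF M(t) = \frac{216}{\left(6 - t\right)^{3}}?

The MGF M(t) = \frac{216}{\left(6 - t\right)^{3}} is the standard form for the Gamma distribution.
Comparing with the known MGF formula identifies: Gamma(shape α=3, rate β=6)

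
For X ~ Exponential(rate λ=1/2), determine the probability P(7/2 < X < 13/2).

P(7/2 < X < 13/2) = ∫_{7/2}^{13/2} f(x) dx
where f(x) = \frac{e^{- \frac{x}{2}}}{2}
= - \frac{1 - e^{\frac{3}{2}}}{e^{\frac{13}{4}}}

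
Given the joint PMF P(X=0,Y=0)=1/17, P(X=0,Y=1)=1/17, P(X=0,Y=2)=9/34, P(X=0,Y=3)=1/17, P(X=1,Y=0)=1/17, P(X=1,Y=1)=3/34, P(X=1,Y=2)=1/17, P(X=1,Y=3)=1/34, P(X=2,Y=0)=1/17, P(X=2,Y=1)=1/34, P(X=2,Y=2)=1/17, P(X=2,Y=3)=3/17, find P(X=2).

P(X=2) = P(X=2,Y=0) + P(X=2,Y=1) + P(X=2,Y=2) + P(X=2,Y=3)
= 1/17 + 1/34 + 1/17 + 3/17
= 11/34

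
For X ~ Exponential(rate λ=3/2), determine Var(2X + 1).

For X ~ Exponential(rate λ=3/2):
Var(X) = \frac{4}{9}
Var(2X + 1) = (2)² × Var(X) = 4 × \frac{4}{9} = \frac{16}{9}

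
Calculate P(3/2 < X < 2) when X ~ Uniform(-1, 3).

P(3/2 < X < 2) = ∫_{3/2}^{2} f(x) dx
where f(x) = \frac{1}{4}
= \frac{1}{8}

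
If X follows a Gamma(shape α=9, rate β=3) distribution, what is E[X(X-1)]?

E[X(X-1)] = E[X² - X] = E[X²] - E[X]
E[X] = 3
E[X²] = Var(X) + (E[X])² = 1 + (3)² = 10
E[X(X-1)] = 10 - 3 = 7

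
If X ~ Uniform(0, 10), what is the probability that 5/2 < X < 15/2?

P(5/2 < X < 15/2) = ∫_{5/2}^{15/2} f(x) dx
where f(x) = \frac{1}{10}
= \frac{1}{2}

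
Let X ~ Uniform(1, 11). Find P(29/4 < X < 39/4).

P(29/4 < X < 39/4) = ∫_{29/4}^{39/4} f(x) dx
where f(x) = \frac{1}{10}
= \frac{1}{4}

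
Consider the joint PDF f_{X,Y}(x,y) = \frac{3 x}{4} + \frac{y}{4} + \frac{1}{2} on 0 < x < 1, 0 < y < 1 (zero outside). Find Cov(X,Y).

E[XY] = ∫∫ xy × f(x,y) dx dy = \frac{7}{24}
E[X] = \frac{9}{16}
E[Y] = \frac{25}{48}
Cov(X,Y) = E[XY] - E[X]E[Y] = - \frac{1}{768}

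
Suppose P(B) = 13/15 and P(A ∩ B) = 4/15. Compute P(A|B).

P(A|B) = P(A ∩ B) / P(B)
= (4/15) / (13/15)
= 4/13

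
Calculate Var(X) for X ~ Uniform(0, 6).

For X ~ Uniform(0, 6):
Var(X) = 3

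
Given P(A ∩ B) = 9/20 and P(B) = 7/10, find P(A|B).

P(A|B) = P(A ∩ B) / P(B)
= (9/20) / (7/10)
= 9/14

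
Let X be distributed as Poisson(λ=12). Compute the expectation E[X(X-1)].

E[X(X-1)] = E[X² - X] = E[X²] - E[X]
E[X] = 12
E[X²] = Var(X) + (E[X])² = 12 + (12)² = 156
E[X(X-1)] = 156 - 12 = 144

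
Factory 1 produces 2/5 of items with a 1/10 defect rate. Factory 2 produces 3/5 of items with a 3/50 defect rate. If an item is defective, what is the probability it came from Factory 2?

Using Bayes' theorem:
P(F1) = 2/5, P(D|F1) = 1/10
P(F2) = 3/5, P(D|F2) = 3/50
P(D) = P(D|F1)P(F1) + P(D|F2)P(F2)
     = \frac{19}{250}
P(F2|D) = P(D|F2)P(F2) / P(D)
= \frac{9}{19}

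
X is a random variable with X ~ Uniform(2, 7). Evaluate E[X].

For X ~ Uniform(2, 7), the expected value is:
E[X] = \frac{9}{2}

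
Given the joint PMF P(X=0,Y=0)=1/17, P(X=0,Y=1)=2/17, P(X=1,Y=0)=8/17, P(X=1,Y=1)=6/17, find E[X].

First find marginal of X:
P(X=0) = 3/17
P(X=1) = 14/17
E[X] = 0 × 3/17 + 1 × 14/17 = 14/17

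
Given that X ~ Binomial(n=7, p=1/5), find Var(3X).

For X ~ Binomial(n=7, p=1/5):
Var(X) = \frac{28}{25}
Var(3X) = (3)² × Var(X) = 9 × \frac{28}{25} = \frac{252}{25}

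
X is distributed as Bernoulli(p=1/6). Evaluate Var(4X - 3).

For X ~ Bernoulli(p=1/6):
Var(X) = \frac{5}{36}
Var(4X - 3) = (4)² × Var(X) = 16 × \frac{5}{36} = \frac{20}{9}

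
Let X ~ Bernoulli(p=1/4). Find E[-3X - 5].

For X ~ Bernoulli(p=1/4):
E[X] = \frac{1}{4}
E[-3X - 5] = -3 × E[X] - 5 = - \frac{23}{4}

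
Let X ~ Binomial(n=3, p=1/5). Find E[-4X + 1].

For X ~ Binomial(n=3, p=1/5):
E[X] = \frac{3}{5}
E[-4X + 1] = -4 × E[X] + 1 = - \frac{7}{5}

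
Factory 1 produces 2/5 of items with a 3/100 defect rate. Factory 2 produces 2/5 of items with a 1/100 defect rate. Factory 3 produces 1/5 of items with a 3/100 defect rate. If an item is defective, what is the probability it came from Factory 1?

Using Bayes' theorem:
P(F1) = 2/5, P(D|F1) = 3/100
P(F2) = 2/5, P(D|F2) = 1/100
P(F3) = 1/5, P(D|F3) = 3/100
P(D) = P(D|F1)P(F1) + P(D|F2)P(F2) + P(D|F3)P(F3)
     = \frac{11}{500}
P(F1|D) = P(D|F1)P(F1) / P(D)
= \frac{6}{11}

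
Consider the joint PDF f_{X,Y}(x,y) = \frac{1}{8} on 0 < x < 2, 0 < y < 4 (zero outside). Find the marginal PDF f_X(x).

f_X(x) = ∫_0^4 f(x,y) dy
= ∫_0^4 \frac{1}{8} dy
= \frac{1}{2} for 0 < x < 2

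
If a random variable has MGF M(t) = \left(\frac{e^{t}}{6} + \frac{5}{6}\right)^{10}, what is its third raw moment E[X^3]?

To find E[X^3], compute M^(3)(0):
M^(1)(t) = \frac{5 \left(\frac{e^{t}}{6} + \frac{5}{6}\right)^{9} e^{t}}{3}
M^(2)(t) = \frac{5 \left(\frac{e^{t}}{6} + \frac{5}{6}\right)^{9} e^{t}}{3} + \frac{5 \left(\frac{e^{t}}{6} + \frac{5}{6}\right)^{8} e^{2 t}}{2}
M^(3)(t) = \frac{5 \left(\frac{e^{t}}{6} + \frac{5}{6}\right)^{9} e^{t}}{3} + \frac{15 \left(\frac{e^{t}}{6} + \frac{5}{6}\right)^{8} e^{2 t}}{2} + \frac{10 \left(\frac{e^{t}}{6} + \frac{5}{6}\right)^{7} e^{3 t}}{3}
M^(3)(0) = \frac{25}{2}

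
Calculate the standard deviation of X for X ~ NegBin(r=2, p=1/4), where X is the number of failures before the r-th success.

For X ~ NegBin(r=2, p=1/4), where X is the number of failures before the r-th success:
Var(X) = 24
SD(X) = √(Var(X)) = √(24) = 2 \sqrt{6}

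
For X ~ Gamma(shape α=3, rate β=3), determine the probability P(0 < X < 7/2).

P(0 < X < 7/2) = ∫_{0}^{7/2} f(x) dx
where f(x) = \frac{27 x^{2} e^{- 3 x}}{2}
= 1 - \frac{533}{8 e^{\frac{21}{2}}}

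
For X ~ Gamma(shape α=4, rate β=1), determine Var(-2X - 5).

For X ~ Gamma(shape α=4, rate β=1):
Var(X) = 4
Var(-2X - 5) = (-2)² × Var(X) = 4 × 4 = 16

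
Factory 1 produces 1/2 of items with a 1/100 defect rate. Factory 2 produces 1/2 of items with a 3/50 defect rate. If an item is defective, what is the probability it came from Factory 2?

Using Bayes' theorem:
P(F1) = 1/2, P(D|F1) = 1/100
P(F2) = 1/2, P(D|F2) = 3/50
P(D) = P(D|F1)P(F1) + P(D|F2)P(F2)
     = \frac{7}{200}
P(F2|D) = P(D|F2)P(F2) / P(D)
= \frac{6}{7}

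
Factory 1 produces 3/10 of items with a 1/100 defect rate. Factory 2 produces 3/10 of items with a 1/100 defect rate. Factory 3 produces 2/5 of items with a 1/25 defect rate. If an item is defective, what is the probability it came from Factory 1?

Using Bayes' theorem:
P(F1) = 3/10, P(D|F1) = 1/100
P(F2) = 3/10, P(D|F2) = 1/100
P(F3) = 2/5, P(D|F3) = 1/25
P(D) = P(D|F1)P(F1) + P(D|F2)P(F2) + P(D|F3)P(F3)
     = \frac{11}{500}
P(F1|D) = P(D|F1)P(F1) / P(D)
= \frac{3}{22}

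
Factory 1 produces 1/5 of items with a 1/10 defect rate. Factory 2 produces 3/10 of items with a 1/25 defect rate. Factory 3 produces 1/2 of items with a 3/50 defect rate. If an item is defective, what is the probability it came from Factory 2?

Using Bayes' theorem:
P(F1) = 1/5, P(D|F1) = 1/10
P(F2) = 3/10, P(D|F2) = 1/25
P(F3) = 1/2, P(D|F3) = 3/50
P(D) = P(D|F1)P(F1) + P(D|F2)P(F2) + P(D|F3)P(F3)
     = \frac{31}{500}
P(F2|D) = P(D|F2)P(F2) / P(D)
= \frac{6}{31}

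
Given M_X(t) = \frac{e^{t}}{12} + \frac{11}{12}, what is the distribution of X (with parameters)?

The MGF M(t) = \frac{e^{t}}{12} + \frac{11}{12} is the standard form for the Bernoulli distribution.
Comparing with the known MGF formula identifies: Bernoulli(p=1/12)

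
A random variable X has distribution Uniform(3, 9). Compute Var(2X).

For X ~ Uniform(3, 9):
Var(X) = 3
Var(2X) = (2)² × Var(X) = 4 × 3 = 12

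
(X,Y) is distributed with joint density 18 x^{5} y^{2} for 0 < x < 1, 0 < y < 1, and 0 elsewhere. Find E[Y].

E[Y] = ∫_0^1 ∫_0^1 y × f(x,y) dx dy
= \frac{3}{4}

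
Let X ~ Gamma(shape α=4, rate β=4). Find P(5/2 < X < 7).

P(5/2 < X < 7) = ∫_{5/2}^{7} f(x) dx
where f(x) = \frac{128 x^{3} e^{- 4 x}}{3}
= \frac{-12239 + 683 e^{18}}{3 e^{28}}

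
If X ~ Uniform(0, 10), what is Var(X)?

For X ~ Uniform(0, 10):
Var(X) = \frac{25}{3}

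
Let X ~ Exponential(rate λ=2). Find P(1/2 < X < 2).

P(1/2 < X < 2) = ∫_{1/2}^{2} f(x) dx
where f(x) = 2 e^{- 2 x}
= - \frac{1 - e^{3}}{e^{4}}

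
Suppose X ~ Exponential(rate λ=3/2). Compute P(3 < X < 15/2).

P(3 < X < 15/2) = ∫_{3}^{15/2} f(x) dx
where f(x) = \frac{3 e^{- \frac{3 x}{2}}}{2}
= - \frac{1}{e^{\frac{45}{4}}} + e^{- \frac{9}{2}}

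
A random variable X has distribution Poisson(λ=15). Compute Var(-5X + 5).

For X ~ Poisson(λ=15):
Var(X) = 15
Var(-5X + 5) = (-5)² × Var(X) = 25 × 15 = 375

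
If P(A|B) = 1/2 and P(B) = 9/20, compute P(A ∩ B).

By definition, P(A|B) = P(A ∩ B) / P(B)
So P(A ∩ B) = P(A|B) × P(B)
= 1/2 × 9/20
= 9/40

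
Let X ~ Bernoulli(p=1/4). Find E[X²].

Using the identity E[X²] = Var(X) + (E[X])²:
E[X] = \frac{1}{4}
Var(X) = \frac{3}{16}
E[X²] = \frac{3}{16} + (\frac{1}{4})²
= \frac{1}{4}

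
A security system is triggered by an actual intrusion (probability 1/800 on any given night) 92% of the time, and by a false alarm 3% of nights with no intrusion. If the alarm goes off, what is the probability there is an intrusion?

Let D = the rare event, + = positive/flagged.
P(D) = 1/800
P(+|D) = 92/100 = 23/25
P(+|D') = 3/100
P(+) = P(+|D)P(D) + P(+|D')P(D')
     = \frac{23}{25} × \frac{1}{800} + \frac{3}{100} × \frac{799}{800}
     = \frac{2489}{80000}
P(D|+) = P(+|D)P(D)/P(+) = \frac{92}{2489}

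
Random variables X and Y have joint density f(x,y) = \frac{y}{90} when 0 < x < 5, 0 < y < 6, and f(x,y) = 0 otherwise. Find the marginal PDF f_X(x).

f_X(x) = ∫_0^6 f(x,y) dy
= ∫_0^6 \frac{y}{90} dy
= \frac{1}{5} for 0 < x < 5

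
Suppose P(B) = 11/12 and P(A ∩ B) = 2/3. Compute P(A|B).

P(A|B) = P(A ∩ B) / P(B)
= (2/3) / (11/12)
= 8/11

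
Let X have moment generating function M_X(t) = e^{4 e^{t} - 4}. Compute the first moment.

To find E[X], compute M^(1)(0):
M^(1)(t) = 4 e^{t} e^{4 e^{t} - 4}
M^(1)(0) = 4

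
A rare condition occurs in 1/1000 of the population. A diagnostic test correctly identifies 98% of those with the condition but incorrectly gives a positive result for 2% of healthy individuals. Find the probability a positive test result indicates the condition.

Let D = the rare event, + = positive/flagged.
P(D) = 1/1000
P(+|D) = 98/100 = 49/50
P(+|D') = 2/100 = 1/50
P(+) = P(+|D)P(D) + P(+|D')P(D')
     = \frac{49}{50} × \frac{1}{1000} + \frac{1}{50} × \frac{999}{1000}
     = \frac{131}{6250}
P(D|+) = P(+|D)P(D)/P(+) = \frac{49}{1048}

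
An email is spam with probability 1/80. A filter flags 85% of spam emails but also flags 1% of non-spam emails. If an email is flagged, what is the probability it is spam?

Let D = the rare event, + = positive/flagged.
P(D) = 1/80
P(+|D) = 85/100 = 17/20
P(+|D') = 1/100
P(+) = P(+|D)P(D) + P(+|D')P(D')
     = \frac{17}{20} × \frac{1}{80} + \frac{1}{100} × \frac{79}{80}
     = \frac{41}{2000}
P(D|+) = P(+|D)P(D)/P(+) = \frac{85}{164}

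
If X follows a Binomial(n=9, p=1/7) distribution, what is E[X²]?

Using the identity E[X²] = Var(X) + (E[X])²:
E[X] = \frac{9}{7}
Var(X) = \frac{54}{49}
E[X²] = \frac{54}{49} + (\frac{9}{7})²
= \frac{135}{49}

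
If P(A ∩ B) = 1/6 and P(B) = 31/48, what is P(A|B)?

P(A|B) = P(A ∩ B) / P(B)
= (1/6) / (31/48)
= 8/31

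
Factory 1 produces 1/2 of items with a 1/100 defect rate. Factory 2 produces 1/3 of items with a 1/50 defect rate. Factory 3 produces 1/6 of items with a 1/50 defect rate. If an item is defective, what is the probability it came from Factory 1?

Using Bayes' theorem:
P(F1) = 1/2, P(D|F1) = 1/100
P(F2) = 1/3, P(D|F2) = 1/50
P(F3) = 1/6, P(D|F3) = 1/50
P(D) = P(D|F1)P(F1) + P(D|F2)P(F2) + P(D|F3)P(F3)
     = \frac{3}{200}
P(F1|D) = P(D|F1)P(F1) / P(D)
= \frac{1}{3}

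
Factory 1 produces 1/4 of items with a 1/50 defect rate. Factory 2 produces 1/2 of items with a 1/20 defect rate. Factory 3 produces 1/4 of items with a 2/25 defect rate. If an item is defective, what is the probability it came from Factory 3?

Using Bayes' theorem:
P(F1) = 1/4, P(D|F1) = 1/50
P(F2) = 1/2, P(D|F2) = 1/20
P(F3) = 1/4, P(D|F3) = 2/25
P(D) = P(D|F1)P(F1) + P(D|F2)P(F2) + P(D|F3)P(F3)
     = \frac{1}{20}
P(F3|D) = P(D|F3)P(F3) / P(D)
= \frac{2}{5}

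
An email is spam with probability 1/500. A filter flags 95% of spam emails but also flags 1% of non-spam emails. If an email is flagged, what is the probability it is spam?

Let D = the rare event, + = positive/flagged.
P(D) = 1/500
P(+|D) = 95/100 = 19/20
P(+|D') = 1/100
P(+) = P(+|D)P(D) + P(+|D')P(D')
     = \frac{19}{20} × \frac{1}{500} + \frac{1}{100} × \frac{499}{500}
     = \frac{297}{25000}
P(D|+) = P(+|D)P(D)/P(+) = \frac{95}{594}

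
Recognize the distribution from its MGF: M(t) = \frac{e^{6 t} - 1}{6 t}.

The MGF M(t) = \frac{e^{6 t} - 1}{6 t} is the standard form for the Uniform distribution.
Comparing with the known MGF formula identifies: Uniform(0, 6)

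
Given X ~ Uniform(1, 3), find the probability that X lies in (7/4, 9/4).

P(7/4 < X < 9/4) = ∫_{7/4}^{9/4} f(x) dx
where f(x) = \frac{1}{2}
= \frac{1}{4}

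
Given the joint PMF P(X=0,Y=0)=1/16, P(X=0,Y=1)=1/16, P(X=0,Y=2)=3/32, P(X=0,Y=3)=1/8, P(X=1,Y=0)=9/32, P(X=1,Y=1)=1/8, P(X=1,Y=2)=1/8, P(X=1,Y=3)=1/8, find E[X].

First find marginal of X:
P(X=0) = 11/32
P(X=1) = 21/32
E[X] = 0 × 11/32 + 1 × 21/32 = 21/32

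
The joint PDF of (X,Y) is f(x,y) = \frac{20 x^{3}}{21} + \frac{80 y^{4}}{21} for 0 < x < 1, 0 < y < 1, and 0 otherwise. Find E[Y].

E[Y] = ∫_0^1 ∫_0^1 y × f(x,y) dx dy
= \frac{95}{126}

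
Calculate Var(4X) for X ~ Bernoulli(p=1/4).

For X ~ Bernoulli(p=1/4):
Var(X) = \frac{3}{16}
Var(4X) = (4)² × Var(X) = 16 × \frac{3}{16} = 3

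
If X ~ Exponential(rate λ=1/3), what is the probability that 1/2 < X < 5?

P(1/2 < X < 5) = ∫_{1/2}^{5} f(x) dx
where f(x) = \frac{e^{- \frac{x}{3}}}{3}
= - \frac{1}{e^{\frac{5}{3}}} + e^{- \frac{1}{6}}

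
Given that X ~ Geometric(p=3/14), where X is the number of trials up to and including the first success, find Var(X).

For X ~ Geometric(p=3/14), where X is the number of trials up to and including the first success:
Var(X) = \frac{154}{9}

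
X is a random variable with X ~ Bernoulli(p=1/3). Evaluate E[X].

For X ~ Bernoulli(p=1/3), the expected value is:
E[X] = \frac{1}{3}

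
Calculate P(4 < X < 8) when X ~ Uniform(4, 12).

P(4 < X < 8) = ∫_{4}^{8} f(x) dx
where f(x) = \frac{1}{8}
= \frac{1}{2}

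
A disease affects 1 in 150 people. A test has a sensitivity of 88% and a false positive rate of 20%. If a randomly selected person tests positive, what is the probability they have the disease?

Let D = the rare event, + = positive/flagged.
P(D) = 1/150
P(+|D) = 88/100 = 22/25
P(+|D') = 20/100 = 1/5
P(+) = P(+|D)P(D) + P(+|D')P(D')
     = \frac{22}{25} × \frac{1}{150} + \frac{1}{5} × \frac{149}{150}
     = \frac{767}{3750}
P(D|+) = P(+|D)P(D)/P(+) = \frac{22}{767}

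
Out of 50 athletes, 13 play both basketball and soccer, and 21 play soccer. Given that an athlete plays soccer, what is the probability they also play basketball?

P(A ∩ B) = 13/50
P(B) = 21/50
P(A|B) = P(A ∩ B) / P(B) = (13/50) / (21/50) = 13/21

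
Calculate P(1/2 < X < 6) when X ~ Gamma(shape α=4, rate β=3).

P(1/2 < X < 6) = ∫_{1/2}^{6} f(x) dx
where f(x) = \frac{27 x^{3} e^{- 3 x}}{2}
= - \frac{1153}{e^{18}} + \frac{67}{16 e^{\frac{3}{2}}}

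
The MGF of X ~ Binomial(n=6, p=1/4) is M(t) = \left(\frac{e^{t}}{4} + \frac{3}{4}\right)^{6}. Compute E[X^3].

To find E[X^3], compute M^(3)(0):
M^(1)(t) = \frac{3 \left(\frac{e^{t}}{4} + \frac{3}{4}\right)^{5} e^{t}}{2}
M^(2)(t) = \frac{3 \left(\frac{e^{t}}{4} + \frac{3}{4}\right)^{5} e^{t}}{2} + \frac{15 \left(\frac{e^{t}}{4} + \frac{3}{4}\right)^{4} e^{2 t}}{8}
M^(3)(t) = \frac{3 \left(\frac{e^{t}}{4} + \frac{3}{4}\right)^{5} e^{t}}{2} + \frac{45 \left(\frac{e^{t}}{4} + \frac{3}{4}\right)^{4} e^{2 t}}{8} + \frac{15 \left(\frac{e^{t}}{4} + \frac{3}{4}\right)^{3} e^{3 t}}{8}
M^(3)(0) = 9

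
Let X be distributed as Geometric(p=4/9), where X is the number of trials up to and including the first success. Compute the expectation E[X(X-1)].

E[X(X-1)] = E[X² - X] = E[X²] - E[X]
E[X] = \frac{9}{4}
E[X²] = Var(X) + (E[X])² = \frac{45}{16} + (\frac{9}{4})² = \frac{63}{8}
E[X(X-1)] = \frac{63}{8} - \frac{9}{4} = \frac{45}{8}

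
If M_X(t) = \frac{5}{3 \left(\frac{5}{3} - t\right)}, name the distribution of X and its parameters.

The MGF M(t) = \frac{5}{3 \left(\frac{5}{3} - t\right)} is the standard form for the Exponential distribution.
Comparing with the known MGF formula identifies: Exponential(rate λ=5/3)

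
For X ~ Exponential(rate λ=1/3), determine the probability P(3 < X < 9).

P(3 < X < 9) = ∫_{3}^{9} f(x) dx
where f(x) = \frac{e^{- \frac{x}{3}}}{3}
= - \frac{1 - e^{2}}{e^{3}}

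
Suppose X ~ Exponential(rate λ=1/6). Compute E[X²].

Using the identity E[X²] = Var(X) + (E[X])²:
E[X] = 6
Var(X) = 36
E[X²] = 36 + (6)²
= 72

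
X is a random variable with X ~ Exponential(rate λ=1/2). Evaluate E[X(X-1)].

E[X(X-1)] = E[X² - X] = E[X²] - E[X]
E[X] = 2
E[X²] = Var(X) + (E[X])² = 4 + (2)² = 8
E[X(X-1)] = 8 - 2 = 6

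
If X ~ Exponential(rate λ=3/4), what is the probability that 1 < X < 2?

P(1 < X < 2) = ∫_{1}^{2} f(x) dx
where f(x) = \frac{3 e^{- \frac{3 x}{4}}}{4}
= - \frac{1}{e^{\frac{3}{2}}} + e^{- \frac{3}{4}}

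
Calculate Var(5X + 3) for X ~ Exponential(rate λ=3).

For X ~ Exponential(rate λ=3):
Var(X) = \frac{1}{9}
Var(5X + 3) = (5)² × Var(X) = 25 × \frac{1}{9} = \frac{25}{9}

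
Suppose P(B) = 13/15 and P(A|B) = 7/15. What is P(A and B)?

By definition, P(A|B) = P(A ∩ B) / P(B)
So P(A ∩ B) = P(A|B) × P(B)
= 7/15 × 13/15
= 91/225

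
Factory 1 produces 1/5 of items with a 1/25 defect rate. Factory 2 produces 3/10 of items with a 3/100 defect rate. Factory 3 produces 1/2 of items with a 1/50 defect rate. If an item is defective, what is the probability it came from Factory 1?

Using Bayes' theorem:
P(F1) = 1/5, P(D|F1) = 1/25
P(F2) = 3/10, P(D|F2) = 3/100
P(F3) = 1/2, P(D|F3) = 1/50
P(D) = P(D|F1)P(F1) + P(D|F2)P(F2) + P(D|F3)P(F3)
     = \frac{27}{1000}
P(F1|D) = P(D|F1)P(F1) / P(D)
= \frac{8}{27}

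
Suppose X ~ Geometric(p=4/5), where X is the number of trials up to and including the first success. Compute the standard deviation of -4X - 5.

For X ~ Geometric(p=4/5), where X is the number of trials up to and including the first success:
Var(X) = \frac{5}{16}
SD(X) = √(Var(X)) = √(\frac{5}{16}) = \frac{\sqrt{5}}{4}
SD(-4X - 5) = |-4| × SD(X) = 4 × \frac{\sqrt{5}}{4} = \sqrt{5}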